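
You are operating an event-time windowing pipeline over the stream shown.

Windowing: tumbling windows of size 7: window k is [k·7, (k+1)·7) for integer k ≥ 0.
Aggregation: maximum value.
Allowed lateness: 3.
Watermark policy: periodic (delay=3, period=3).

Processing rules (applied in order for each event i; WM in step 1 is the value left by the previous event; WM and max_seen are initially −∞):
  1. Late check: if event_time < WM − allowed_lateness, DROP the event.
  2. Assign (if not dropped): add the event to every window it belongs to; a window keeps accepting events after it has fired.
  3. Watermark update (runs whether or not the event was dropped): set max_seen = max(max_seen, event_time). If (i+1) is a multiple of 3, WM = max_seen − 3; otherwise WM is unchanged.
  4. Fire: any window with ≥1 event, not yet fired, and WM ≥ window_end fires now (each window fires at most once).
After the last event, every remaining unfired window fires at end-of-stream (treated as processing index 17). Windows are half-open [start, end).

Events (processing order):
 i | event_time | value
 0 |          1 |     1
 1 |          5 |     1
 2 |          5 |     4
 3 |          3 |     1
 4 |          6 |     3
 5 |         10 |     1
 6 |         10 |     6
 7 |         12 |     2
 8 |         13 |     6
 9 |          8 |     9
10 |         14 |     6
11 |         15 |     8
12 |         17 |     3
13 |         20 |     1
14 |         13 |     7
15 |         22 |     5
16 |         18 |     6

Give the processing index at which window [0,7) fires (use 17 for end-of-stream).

5

i=0 t=1 v=1: → [0,7); WM=−∞
i=1 t=5 v=1: → [0,7); WM=−∞
i=2 t=5 v=4: → [0,7); WM=2
i=3 t=3 v=1: → [0,7); WM=2
i=4 t=6 v=3: → [0,7); WM=2
i=5 t=10 v=1: → [7,14); WM=7; [0,7) fires=4
i=6 t=10 v=6: → [7,14); WM=7
i=7 t=12 v=2: → [7,14); WM=7
i=8 t=13 v=6: → [7,14); WM=10
i=9 t=8 v=9: → [7,14); WM=10
i=10 t=14 v=6: → [14,21); WM=10
i=11 t=15 v=8: → [14,21); WM=12
i=12 t=17 v=3: → [14,21); WM=12
i=13 t=20 v=1: → [14,21); WM=12
i=14 t=13 v=7: → [7,14); WM=17; [7,14) fires=9
i=15 t=22 v=5: → [21,28); WM=17
i=16 t=18 v=6: → [14,21); WM=17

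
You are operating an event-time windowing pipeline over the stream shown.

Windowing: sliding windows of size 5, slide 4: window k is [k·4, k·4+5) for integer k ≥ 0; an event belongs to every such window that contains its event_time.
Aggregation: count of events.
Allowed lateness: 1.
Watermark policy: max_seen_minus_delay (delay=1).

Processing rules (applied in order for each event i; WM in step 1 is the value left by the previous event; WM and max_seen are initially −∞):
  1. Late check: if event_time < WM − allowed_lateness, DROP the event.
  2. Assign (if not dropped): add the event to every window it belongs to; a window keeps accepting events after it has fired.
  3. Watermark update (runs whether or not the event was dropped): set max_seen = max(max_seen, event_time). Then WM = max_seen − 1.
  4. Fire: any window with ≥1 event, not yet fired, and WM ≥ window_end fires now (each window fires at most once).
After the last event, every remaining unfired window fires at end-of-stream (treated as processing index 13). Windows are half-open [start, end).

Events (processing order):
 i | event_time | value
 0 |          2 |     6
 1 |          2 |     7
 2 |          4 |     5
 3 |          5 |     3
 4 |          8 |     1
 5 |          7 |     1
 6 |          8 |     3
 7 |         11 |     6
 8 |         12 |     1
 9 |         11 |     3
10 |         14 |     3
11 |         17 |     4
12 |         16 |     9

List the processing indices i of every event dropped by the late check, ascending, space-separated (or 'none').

none

i=0 t=2 v=6: → [0,5); WM=1
i=1 t=2 v=7: → [0,5); WM=1
i=2 t=4 v=5: → [4,9),[0,5); WM=3
i=3 t=5 v=3: → [4,9); WM=4
i=4 t=8 v=1: → [8,13),[4,9); WM=7; [0,5) fires=3
i=5 t=7 v=1: → [4,9); WM=7
i=6 t=8 v=3: → [8,13),[4,9); WM=7
i=7 t=11 v=6: → [8,13); WM=10; [4,9) fires=5
i=8 t=12 v=1: → [12,17),[8,13); WM=11
i=9 t=11 v=3: → [8,13); WM=11
i=10 t=14 v=3: → [12,17); WM=13; [8,13) fires=5
i=11 t=17 v=4: → [16,21); WM=16
i=12 t=16 v=9: → [16,21),[12,17); WM=16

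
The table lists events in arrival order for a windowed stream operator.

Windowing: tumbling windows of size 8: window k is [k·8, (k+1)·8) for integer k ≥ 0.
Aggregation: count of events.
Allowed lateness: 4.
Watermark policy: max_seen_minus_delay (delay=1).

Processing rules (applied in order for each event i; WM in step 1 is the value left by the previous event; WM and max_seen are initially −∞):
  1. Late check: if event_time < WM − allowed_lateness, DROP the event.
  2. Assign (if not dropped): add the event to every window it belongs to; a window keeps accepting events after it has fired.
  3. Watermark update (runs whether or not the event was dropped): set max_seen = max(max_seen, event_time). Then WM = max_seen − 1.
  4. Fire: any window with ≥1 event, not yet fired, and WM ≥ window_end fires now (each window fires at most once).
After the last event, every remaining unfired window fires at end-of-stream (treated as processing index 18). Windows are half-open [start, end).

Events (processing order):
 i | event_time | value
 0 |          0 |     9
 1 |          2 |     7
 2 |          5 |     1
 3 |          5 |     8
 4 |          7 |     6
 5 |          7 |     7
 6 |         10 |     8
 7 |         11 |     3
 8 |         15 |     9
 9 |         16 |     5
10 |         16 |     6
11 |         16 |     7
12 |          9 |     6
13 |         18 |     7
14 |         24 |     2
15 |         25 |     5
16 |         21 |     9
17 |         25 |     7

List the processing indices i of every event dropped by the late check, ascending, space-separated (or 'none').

12

i=0 t=0 v=9: → [0,8); WM=-1
i=1 t=2 v=7: → [0,8); WM=1
i=2 t=5 v=1: → [0,8); WM=4
i=3 t=5 v=8: → [0,8); WM=4
i=4 t=7 v=6: → [0,8); WM=6
i=5 t=7 v=7: → [0,8); WM=6
i=6 t=10 v=8: → [8,16); WM=9; [0,8) fires=6
i=7 t=11 v=3: → [8,16); WM=10
i=8 t=15 v=9: → [8,16); WM=14
i=9 t=16 v=5: → [16,24); WM=15
i=10 t=16 v=6: → [16,24); WM=15
i=11 t=16 v=7: → [16,24); WM=15
i=12 t=9 v=6: DROP (t<15-4); WM=15
i=13 t=18 v=7: → [16,24); WM=17; [8,16) fires=3
i=14 t=24 v=2: → [24,32); WM=23
i=15 t=25 v=5: → [24,32); WM=24; [16,24) fires=4
i=16 t=21 v=9: → [16,24); WM=24
i=17 t=25 v=7: → [24,32); WM=24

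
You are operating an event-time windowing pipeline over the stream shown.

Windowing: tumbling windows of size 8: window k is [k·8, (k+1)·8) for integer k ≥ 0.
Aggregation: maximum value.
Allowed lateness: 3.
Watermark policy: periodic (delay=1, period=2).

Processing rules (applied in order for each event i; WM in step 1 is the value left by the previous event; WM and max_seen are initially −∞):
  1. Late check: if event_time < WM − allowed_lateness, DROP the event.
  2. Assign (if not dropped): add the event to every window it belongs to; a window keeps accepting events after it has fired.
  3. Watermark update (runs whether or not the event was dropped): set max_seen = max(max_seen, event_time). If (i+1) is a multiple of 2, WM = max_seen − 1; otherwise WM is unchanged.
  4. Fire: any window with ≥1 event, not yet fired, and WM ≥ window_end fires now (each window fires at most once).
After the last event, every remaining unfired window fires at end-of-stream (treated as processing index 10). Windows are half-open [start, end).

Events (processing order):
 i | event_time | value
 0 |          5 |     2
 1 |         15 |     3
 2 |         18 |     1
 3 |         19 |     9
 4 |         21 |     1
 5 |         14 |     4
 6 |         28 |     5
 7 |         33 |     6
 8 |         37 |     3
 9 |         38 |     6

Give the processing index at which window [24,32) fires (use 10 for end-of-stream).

i=0 t=5 v=2: → [0,8); WM=−∞
i=1 t=15 v=3: → [8,16); WM=14; [0,8) fires=2
i=2 t=18 v=1: → [16,24); WM=14
i=3 t=19 v=9: → [16,24); WM=18; [8,16) fires=3
i=4 t=21 v=1: → [16,24); WM=18
i=5 t=14 v=4: DROP (t<18-3); WM=20
i=6 t=28 v=5: → [24,32); WM=20
i=7 t=33 v=6: → [32,40); WM=32; [16,24) fires=9 [24,32) fires=5
i=8 t=37 v=3: → [32,40); WM=32
i=9 t=38 v=6: → [32,40); WM=37

7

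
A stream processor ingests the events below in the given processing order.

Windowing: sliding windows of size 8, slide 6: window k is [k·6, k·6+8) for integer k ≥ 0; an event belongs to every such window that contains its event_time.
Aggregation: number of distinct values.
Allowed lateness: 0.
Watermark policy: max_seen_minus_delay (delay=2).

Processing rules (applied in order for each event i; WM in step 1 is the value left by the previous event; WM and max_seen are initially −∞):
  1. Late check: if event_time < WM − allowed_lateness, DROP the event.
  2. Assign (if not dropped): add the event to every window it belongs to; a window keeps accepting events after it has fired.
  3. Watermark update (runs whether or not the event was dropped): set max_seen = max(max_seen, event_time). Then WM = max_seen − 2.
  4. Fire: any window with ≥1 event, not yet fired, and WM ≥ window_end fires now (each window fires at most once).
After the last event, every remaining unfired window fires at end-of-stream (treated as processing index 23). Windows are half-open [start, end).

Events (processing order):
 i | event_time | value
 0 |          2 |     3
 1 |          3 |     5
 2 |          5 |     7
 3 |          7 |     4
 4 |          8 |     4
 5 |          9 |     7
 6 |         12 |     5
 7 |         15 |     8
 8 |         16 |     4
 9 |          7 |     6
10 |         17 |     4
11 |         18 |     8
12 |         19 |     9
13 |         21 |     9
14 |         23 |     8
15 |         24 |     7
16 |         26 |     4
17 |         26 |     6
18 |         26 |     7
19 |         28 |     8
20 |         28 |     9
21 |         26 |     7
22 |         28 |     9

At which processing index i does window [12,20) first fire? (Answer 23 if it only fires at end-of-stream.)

14

i=0 t=2 v=3: → [0,8); WM=0
i=1 t=3 v=5: → [0,8); WM=1
i=2 t=5 v=7: → [0,8); WM=3
i=3 t=7 v=4: → [6,14),[0,8); WM=5
i=4 t=8 v=4: → [6,14); WM=6
i=5 t=9 v=7: → [6,14); WM=7
i=6 t=12 v=5: → [12,20),[6,14); WM=10; [0,8) fires=4
i=7 t=15 v=8: → [12,20); WM=13
i=8 t=16 v=4: → [12,20); WM=14; [6,14) fires=3
i=9 t=7 v=6: DROP (t<14-0); WM=14
i=10 t=17 v=4: → [12,20); WM=15
i=11 t=18 v=8: → [18,26),[12,20); WM=16
i=12 t=19 v=9: → [18,26),[12,20); WM=17
i=13 t=21 v=9: → [18,26); WM=19
i=14 t=23 v=8: → [18,26); WM=21; [12,20) fires=4
i=15 t=24 v=7: → [24,32),[18,26); WM=22
i=16 t=26 v=4: → [24,32); WM=24
i=17 t=26 v=6: → [24,32); WM=24
i=18 t=26 v=7: → [24,32); WM=24
i=19 t=28 v=8: → [24,32); WM=26; [18,26) fires=3
i=20 t=28 v=9: → [24,32); WM=26
i=21 t=26 v=7: → [24,32); WM=26
i=22 t=28 v=9: → [24,32); WM=26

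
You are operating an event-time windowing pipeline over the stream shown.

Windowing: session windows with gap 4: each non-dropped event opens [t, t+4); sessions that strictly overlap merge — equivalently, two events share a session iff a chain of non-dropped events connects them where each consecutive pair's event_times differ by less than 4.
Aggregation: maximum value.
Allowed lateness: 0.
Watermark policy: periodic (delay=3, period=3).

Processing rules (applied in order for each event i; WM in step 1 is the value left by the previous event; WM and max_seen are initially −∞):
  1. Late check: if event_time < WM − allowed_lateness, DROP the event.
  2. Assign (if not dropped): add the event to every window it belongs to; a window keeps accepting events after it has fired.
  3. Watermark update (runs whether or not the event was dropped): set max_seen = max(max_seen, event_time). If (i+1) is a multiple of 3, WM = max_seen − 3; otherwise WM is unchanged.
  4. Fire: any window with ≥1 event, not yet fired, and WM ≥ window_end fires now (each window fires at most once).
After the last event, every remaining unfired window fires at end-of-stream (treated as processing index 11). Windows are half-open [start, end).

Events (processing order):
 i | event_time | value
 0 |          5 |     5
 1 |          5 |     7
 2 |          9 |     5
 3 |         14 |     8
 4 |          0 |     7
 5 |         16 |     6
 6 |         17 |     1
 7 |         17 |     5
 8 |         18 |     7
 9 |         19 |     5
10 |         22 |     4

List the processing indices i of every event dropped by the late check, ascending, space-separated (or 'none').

4

i=0 t=5 v=5: → [5,9); WM=−∞
i=1 t=5 v=7: → [5,9); WM=−∞
i=2 t=9 v=5: → [9,13); WM=6
i=3 t=14 v=8: → [14,18); WM=6
i=4 t=0 v=7: DROP (t<6-0); WM=6
i=5 t=16 v=6: → [14,20); WM=13
i=6 t=17 v=1: → [14,21); WM=13
i=7 t=17 v=5: → [14,21); WM=13
i=8 t=18 v=7: → [14,22); WM=15
i=9 t=19 v=5: → [14,23); WM=15
i=10 t=22 v=4: → [14,26); WM=15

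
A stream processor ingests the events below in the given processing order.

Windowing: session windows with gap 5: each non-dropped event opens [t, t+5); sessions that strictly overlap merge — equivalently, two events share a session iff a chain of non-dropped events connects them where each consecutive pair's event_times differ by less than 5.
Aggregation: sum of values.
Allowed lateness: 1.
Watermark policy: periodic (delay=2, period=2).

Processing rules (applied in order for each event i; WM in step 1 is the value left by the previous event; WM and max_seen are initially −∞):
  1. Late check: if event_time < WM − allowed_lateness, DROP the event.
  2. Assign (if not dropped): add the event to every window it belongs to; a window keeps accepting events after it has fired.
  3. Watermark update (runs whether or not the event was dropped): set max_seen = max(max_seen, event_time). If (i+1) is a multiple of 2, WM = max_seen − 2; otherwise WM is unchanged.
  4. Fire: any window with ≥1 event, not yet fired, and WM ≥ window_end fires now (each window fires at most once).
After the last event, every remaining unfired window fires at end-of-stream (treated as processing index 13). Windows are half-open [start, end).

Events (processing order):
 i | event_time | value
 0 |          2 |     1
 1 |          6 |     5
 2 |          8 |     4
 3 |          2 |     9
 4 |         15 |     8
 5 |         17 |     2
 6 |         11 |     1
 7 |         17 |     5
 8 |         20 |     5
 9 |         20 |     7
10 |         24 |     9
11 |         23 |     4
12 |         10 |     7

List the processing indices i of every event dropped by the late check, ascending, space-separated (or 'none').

3 6 12

i=0 t=2 v=1: → [2,7); WM=−∞
i=1 t=6 v=5: → [2,11); WM=4
i=2 t=8 v=4: → [2,13); WM=4
i=3 t=2 v=9: DROP (t<4-1); WM=6
i=4 t=15 v=8: → [15,20); WM=6
i=5 t=17 v=2: → [15,22); WM=15
i=6 t=11 v=1: DROP (t<15-1); WM=15
i=7 t=17 v=5: → [15,22); WM=15
i=8 t=20 v=5: → [15,25); WM=15
i=9 t=20 v=7: → [15,25); WM=18
i=10 t=24 v=9: → [15,29); WM=18
i=11 t=23 v=4: → [15,29); WM=22
i=12 t=10 v=7: DROP (t<22-1); WM=22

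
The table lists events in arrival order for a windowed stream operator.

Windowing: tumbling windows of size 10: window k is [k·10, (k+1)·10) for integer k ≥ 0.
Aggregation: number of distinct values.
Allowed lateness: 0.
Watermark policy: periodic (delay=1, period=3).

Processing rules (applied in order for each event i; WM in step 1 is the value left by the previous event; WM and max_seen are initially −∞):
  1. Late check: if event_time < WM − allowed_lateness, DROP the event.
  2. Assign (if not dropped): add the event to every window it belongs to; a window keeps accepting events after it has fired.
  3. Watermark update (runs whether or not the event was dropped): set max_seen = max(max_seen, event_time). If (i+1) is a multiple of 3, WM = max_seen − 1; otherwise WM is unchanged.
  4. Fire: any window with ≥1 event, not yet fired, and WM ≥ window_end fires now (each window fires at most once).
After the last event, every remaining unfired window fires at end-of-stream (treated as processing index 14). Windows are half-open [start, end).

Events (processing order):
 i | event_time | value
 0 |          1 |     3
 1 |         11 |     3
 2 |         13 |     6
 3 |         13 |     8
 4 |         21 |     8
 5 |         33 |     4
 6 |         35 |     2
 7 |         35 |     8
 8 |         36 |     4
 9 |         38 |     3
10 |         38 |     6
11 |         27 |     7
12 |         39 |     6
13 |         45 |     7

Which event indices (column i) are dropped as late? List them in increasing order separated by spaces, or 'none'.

11

i=0 t=1 v=3: → [0,10); WM=−∞
i=1 t=11 v=3: → [10,20); WM=−∞
i=2 t=13 v=6: → [10,20); WM=12; [0,10) fires=1
i=3 t=13 v=8: → [10,20); WM=12
i=4 t=21 v=8: → [20,30); WM=12
i=5 t=33 v=4: → [30,40); WM=32; [10,20) fires=3 [20,30) fires=1
i=6 t=35 v=2: → [30,40); WM=32
i=7 t=35 v=8: → [30,40); WM=32
i=8 t=36 v=4: → [30,40); WM=35
i=9 t=38 v=3: → [30,40); WM=35
i=10 t=38 v=6: → [30,40); WM=35
i=11 t=27 v=7: DROP (t<35-0); WM=37
i=12 t=39 v=6: → [30,40); WM=37
i=13 t=45 v=7: → [40,50); WM=37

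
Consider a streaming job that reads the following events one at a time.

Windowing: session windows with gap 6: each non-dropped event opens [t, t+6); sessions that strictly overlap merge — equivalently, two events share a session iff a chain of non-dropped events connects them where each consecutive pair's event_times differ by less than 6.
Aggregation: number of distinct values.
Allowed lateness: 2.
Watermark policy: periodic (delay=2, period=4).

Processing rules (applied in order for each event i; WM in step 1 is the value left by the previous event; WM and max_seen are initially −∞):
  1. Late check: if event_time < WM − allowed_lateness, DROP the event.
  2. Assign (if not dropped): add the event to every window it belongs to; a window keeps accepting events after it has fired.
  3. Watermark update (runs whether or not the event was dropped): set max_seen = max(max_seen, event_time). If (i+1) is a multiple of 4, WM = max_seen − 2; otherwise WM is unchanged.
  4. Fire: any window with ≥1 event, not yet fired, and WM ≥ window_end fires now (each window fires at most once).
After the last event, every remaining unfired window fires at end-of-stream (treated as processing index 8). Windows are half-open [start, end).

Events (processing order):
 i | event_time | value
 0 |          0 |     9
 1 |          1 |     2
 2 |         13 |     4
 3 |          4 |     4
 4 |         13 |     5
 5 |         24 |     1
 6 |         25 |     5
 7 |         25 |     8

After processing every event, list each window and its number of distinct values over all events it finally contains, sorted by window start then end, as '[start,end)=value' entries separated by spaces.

[0,10)=3 [13,19)=2 [24,31)=3

i=0 t=0 v=9: → [0,6); WM=−∞
i=1 t=1 v=2: → [0,7); WM=−∞
i=2 t=13 v=4: → [13,19); WM=−∞
i=3 t=4 v=4: → [0,10); WM=11
i=4 t=13 v=5: → [13,19); WM=11
i=5 t=24 v=1: → [24,30); WM=11
i=6 t=25 v=5: → [24,31); WM=11
i=7 t=25 v=8: → [24,31); WM=23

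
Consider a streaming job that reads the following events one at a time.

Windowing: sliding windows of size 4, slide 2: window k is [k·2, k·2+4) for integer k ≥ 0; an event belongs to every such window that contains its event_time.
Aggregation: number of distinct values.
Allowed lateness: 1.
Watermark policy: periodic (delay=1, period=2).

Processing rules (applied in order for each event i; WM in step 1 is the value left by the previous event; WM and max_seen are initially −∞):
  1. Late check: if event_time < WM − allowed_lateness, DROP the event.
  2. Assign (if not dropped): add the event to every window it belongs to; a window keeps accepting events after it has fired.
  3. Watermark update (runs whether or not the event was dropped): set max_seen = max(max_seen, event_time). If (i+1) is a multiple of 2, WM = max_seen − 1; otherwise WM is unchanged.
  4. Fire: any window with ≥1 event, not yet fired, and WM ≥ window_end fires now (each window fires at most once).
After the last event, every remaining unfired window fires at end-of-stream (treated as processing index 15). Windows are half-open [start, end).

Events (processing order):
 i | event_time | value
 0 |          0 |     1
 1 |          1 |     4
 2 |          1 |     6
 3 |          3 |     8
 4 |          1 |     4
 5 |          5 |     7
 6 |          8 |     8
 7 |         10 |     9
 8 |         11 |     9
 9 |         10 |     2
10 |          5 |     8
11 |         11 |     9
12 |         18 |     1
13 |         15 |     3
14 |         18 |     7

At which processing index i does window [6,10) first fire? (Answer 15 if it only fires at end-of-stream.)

9

i=0 t=0 v=1: → [0,4); WM=−∞
i=1 t=1 v=4: → [0,4); WM=0
i=2 t=1 v=6: → [0,4); WM=0
i=3 t=3 v=8: → [2,6),[0,4); WM=2
i=4 t=1 v=4: → [0,4); WM=2
i=5 t=5 v=7: → [4,8),[2,6); WM=4; [0,4) fires=4
i=6 t=8 v=8: → [8,12),[6,10); WM=4
i=7 t=10 v=9: → [10,14),[8,12); WM=9; [2,6) fires=2 [4,8) fires=1
i=8 t=11 v=9: → [10,14),[8,12); WM=9
i=9 t=10 v=2: → [10,14),[8,12); WM=10; [6,10) fires=1
i=10 t=5 v=8: DROP (t<10-1); WM=10
i=11 t=11 v=9: → [10,14),[8,12); WM=10
i=12 t=18 v=1: → [18,22),[16,20); WM=10
i=13 t=15 v=3: → [14,18),[12,16); WM=17; [8,12) fires=3 [10,14) fires=2 [12,16) fires=1
i=14 t=18 v=7: → [18,22),[16,20); WM=17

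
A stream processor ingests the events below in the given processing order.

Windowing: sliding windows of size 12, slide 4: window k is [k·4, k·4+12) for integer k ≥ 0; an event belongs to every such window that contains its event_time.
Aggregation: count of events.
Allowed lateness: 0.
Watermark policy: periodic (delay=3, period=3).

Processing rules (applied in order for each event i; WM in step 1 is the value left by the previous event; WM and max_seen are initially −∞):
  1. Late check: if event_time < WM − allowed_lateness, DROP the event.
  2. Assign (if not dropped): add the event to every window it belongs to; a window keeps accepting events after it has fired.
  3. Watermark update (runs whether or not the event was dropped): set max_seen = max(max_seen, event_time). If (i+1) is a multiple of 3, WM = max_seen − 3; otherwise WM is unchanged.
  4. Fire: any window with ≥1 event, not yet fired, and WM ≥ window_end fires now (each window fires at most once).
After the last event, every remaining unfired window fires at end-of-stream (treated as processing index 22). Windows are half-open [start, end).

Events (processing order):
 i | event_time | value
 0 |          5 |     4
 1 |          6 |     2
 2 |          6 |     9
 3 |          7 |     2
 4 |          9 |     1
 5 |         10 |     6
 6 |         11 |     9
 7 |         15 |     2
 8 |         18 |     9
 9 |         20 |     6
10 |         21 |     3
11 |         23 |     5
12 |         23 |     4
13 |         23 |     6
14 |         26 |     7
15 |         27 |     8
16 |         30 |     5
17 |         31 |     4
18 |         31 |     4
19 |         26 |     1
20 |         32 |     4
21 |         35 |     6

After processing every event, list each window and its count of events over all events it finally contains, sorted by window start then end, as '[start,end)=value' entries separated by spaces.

[0,12)=7 [4,16)=8 [8,20)=5 [12,24)=7 [16,28)=8 [20,32)=10 [24,36)=7 [28,40)=5 [32,44)=2

i=0 t=5 v=4: → [4,16),[0,12); WM=−∞
i=1 t=6 v=2: → [4,16),[0,12); WM=−∞
i=2 t=6 v=9: → [4,16),[0,12); WM=3
i=3 t=7 v=2: → [4,16),[0,12); WM=3
i=4 t=9 v=1: → [8,20),[4,16),[0,12); WM=3
i=5 t=10 v=6: → [8,20),[4,16),[0,12); WM=7
i=6 t=11 v=9: → [8,20),[4,16),[0,12); WM=7
i=7 t=15 v=2: → [12,24),[8,20),[4,16); WM=7
i=8 t=18 v=9: → [16,28),[12,24),[8,20); WM=15; [0,12) fires=7
i=9 t=20 v=6: → [20,32),[16,28),[12,24); WM=15
i=10 t=21 v=3: → [20,32),[16,28),[12,24); WM=15
i=11 t=23 v=5: → [20,32),[16,28),[12,24); WM=20; [4,16) fires=8 [8,20) fires=5
i=12 t=23 v=4: → [20,32),[16,28),[12,24); WM=20
i=13 t=23 v=6: → [20,32),[16,28),[12,24); WM=20
i=14 t=26 v=7: → [24,36),[20,32),[16,28); WM=23
i=15 t=27 v=8: → [24,36),[20,32),[16,28); WM=23
i=16 t=30 v=5: → [28,40),[24,36),[20,32); WM=23
i=17 t=31 v=4: → [28,40),[24,36),[20,32); WM=28; [12,24) fires=7 [16,28) fires=8
i=18 t=31 v=4: → [28,40),[24,36),[20,32); WM=28
i=19 t=26 v=1: DROP (t<28-0); WM=28
i=20 t=32 v=4: → [32,44),[28,40),[24,36); WM=29
i=21 t=35 v=6: → [32,44),[28,40),[24,36); WM=29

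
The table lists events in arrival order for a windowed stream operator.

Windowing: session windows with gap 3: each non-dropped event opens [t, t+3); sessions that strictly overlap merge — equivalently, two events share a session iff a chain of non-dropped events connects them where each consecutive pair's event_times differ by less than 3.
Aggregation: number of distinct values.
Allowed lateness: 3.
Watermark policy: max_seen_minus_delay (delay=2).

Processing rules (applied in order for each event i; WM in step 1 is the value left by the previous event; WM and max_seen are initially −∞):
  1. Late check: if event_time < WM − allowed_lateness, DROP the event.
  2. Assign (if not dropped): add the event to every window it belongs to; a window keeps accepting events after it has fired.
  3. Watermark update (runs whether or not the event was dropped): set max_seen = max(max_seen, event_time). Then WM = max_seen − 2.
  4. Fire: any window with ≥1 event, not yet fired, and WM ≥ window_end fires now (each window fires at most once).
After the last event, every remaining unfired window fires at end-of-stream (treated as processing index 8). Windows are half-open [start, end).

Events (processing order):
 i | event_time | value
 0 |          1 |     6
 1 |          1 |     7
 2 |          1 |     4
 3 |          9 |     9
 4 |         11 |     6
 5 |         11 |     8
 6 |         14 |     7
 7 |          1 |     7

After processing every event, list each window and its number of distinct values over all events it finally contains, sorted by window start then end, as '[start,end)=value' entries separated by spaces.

i=0 t=1 v=6: → [1,4); WM=-1
i=1 t=1 v=7: → [1,4); WM=-1
i=2 t=1 v=4: → [1,4); WM=-1
i=3 t=9 v=9: → [9,12); WM=7
i=4 t=11 v=6: → [9,14); WM=9
i=5 t=11 v=8: → [9,14); WM=9
i=6 t=14 v=7: → [14,17); WM=12
i=7 t=1 v=7: DROP (t<12-3); WM=12

[1,4)=3 [9,14)=3 [14,17)=1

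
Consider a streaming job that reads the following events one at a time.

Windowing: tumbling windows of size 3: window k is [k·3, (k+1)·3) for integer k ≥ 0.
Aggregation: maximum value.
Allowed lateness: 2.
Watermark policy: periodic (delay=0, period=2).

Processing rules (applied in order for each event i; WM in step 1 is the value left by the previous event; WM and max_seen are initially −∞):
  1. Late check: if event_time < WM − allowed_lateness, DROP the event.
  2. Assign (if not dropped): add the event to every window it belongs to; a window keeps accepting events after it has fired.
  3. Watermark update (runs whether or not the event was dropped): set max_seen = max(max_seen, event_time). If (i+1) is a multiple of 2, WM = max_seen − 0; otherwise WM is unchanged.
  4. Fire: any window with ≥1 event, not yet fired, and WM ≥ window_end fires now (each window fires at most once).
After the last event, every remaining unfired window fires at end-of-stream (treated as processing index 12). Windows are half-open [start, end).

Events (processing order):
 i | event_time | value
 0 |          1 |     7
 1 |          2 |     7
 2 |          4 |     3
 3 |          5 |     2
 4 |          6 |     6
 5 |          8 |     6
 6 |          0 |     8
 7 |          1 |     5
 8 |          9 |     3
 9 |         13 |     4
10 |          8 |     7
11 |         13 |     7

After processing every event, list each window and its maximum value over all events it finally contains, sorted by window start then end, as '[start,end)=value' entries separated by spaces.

i=0 t=1 v=7: → [0,3); WM=−∞
i=1 t=2 v=7: → [0,3); WM=2
i=2 t=4 v=3: → [3,6); WM=2
i=3 t=5 v=2: → [3,6); WM=5; [0,3) fires=7
i=4 t=6 v=6: → [6,9); WM=5
i=5 t=8 v=6: → [6,9); WM=8; [3,6) fires=3
i=6 t=0 v=8: DROP (t<8-2); WM=8
i=7 t=1 v=5: DROP (t<8-2); WM=8
i=8 t=9 v=3: → [9,12); WM=8
i=9 t=13 v=4: → [12,15); WM=13; [6,9) fires=6 [9,12) fires=3
i=10 t=8 v=7: DROP (t<13-2); WM=13
i=11 t=13 v=7: → [12,15); WM=13

[0,3)=7 [3,6)=3 [6,9)=6 [9,12)=3 [12,15)=7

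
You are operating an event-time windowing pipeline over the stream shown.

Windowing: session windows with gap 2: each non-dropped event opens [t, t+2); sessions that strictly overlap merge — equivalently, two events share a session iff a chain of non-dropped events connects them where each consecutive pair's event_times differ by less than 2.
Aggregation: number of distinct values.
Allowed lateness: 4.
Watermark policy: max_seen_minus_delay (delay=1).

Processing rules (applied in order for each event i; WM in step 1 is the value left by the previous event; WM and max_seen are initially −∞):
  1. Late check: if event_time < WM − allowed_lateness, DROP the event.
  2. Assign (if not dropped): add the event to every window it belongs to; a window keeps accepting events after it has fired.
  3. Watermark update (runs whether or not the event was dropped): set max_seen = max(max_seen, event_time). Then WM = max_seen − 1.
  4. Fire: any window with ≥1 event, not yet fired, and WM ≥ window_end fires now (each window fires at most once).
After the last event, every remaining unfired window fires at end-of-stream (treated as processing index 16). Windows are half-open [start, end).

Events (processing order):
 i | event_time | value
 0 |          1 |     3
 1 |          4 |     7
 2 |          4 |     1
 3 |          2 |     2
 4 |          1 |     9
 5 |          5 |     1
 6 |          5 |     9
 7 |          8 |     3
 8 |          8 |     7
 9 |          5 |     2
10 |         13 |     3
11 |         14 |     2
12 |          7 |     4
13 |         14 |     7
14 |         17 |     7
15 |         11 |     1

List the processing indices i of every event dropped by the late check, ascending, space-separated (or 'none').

i=0 t=1 v=3: → [1,3); WM=0
i=1 t=4 v=7: → [4,6); WM=3
i=2 t=4 v=1: → [4,6); WM=3
i=3 t=2 v=2: → [1,4); WM=3
i=4 t=1 v=9: → [1,4); WM=3
i=5 t=5 v=1: → [4,7); WM=4
i=6 t=5 v=9: → [4,7); WM=4
i=7 t=8 v=3: → [8,10); WM=7
i=8 t=8 v=7: → [8,10); WM=7
i=9 t=5 v=2: → [4,7); WM=7
i=10 t=13 v=3: → [13,15); WM=12
i=11 t=14 v=2: → [13,16); WM=13
i=12 t=7 v=4: DROP (t<13-4); WM=13
i=13 t=14 v=7: → [13,16); WM=13
i=14 t=17 v=7: → [17,19); WM=16
i=15 t=11 v=1: DROP (t<16-4); WM=16

12 15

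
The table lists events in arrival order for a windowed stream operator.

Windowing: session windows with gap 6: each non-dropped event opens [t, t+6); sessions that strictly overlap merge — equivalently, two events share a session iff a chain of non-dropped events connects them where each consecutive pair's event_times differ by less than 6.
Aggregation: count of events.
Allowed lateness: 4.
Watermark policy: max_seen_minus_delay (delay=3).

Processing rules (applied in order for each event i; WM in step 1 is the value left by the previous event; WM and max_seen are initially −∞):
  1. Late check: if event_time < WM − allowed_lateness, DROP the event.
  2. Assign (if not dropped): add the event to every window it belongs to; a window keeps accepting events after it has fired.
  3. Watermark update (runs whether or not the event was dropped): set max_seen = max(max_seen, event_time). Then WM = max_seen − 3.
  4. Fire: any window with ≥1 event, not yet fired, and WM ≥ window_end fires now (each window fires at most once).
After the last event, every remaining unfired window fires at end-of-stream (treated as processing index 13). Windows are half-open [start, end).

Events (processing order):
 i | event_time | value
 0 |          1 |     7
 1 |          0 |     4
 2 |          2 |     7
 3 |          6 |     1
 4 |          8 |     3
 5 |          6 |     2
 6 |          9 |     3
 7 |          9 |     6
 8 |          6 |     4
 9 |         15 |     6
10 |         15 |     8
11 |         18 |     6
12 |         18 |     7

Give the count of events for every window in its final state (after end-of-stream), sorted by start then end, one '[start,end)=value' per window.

i=0 t=1 v=7: → [1,7); WM=-2
i=1 t=0 v=4: → [0,7); WM=-2
i=2 t=2 v=7: → [0,8); WM=-1
i=3 t=6 v=1: → [0,12); WM=3
i=4 t=8 v=3: → [0,14); WM=5
i=5 t=6 v=2: → [0,14); WM=5
i=6 t=9 v=3: → [0,15); WM=6
i=7 t=9 v=6: → [0,15); WM=6
i=8 t=6 v=4: → [0,15); WM=6
i=9 t=15 v=6: → [15,21); WM=12
i=10 t=15 v=8: → [15,21); WM=12
i=11 t=18 v=6: → [15,24); WM=15
i=12 t=18 v=7: → [15,24); WM=15

[0,15)=9 [15,24)=4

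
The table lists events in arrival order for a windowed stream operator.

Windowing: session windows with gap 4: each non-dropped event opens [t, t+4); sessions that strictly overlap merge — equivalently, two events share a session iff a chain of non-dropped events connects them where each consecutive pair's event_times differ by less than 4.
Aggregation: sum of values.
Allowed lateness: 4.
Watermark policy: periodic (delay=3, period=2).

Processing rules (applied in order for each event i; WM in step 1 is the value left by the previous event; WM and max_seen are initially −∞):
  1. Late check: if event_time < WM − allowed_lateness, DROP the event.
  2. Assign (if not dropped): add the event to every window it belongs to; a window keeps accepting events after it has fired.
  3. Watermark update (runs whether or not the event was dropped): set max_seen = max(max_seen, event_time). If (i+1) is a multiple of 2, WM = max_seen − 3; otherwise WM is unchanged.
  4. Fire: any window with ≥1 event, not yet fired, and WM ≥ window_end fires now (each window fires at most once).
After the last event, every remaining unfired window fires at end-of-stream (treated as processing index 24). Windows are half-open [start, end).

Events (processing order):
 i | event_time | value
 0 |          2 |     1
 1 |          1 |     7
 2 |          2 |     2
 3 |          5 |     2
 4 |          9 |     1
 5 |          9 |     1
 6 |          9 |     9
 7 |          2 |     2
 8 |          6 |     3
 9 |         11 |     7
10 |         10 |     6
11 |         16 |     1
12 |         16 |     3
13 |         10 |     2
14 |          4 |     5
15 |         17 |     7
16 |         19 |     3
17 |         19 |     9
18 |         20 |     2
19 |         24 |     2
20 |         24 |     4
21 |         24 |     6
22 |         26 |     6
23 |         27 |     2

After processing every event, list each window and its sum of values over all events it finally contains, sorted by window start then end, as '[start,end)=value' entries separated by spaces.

[1,15)=43 [16,24)=25 [24,31)=20

i=0 t=2 v=1: → [2,6); WM=−∞
i=1 t=1 v=7: → [1,6); WM=-1
i=2 t=2 v=2: → [1,6); WM=-1
i=3 t=5 v=2: → [1,9); WM=2
i=4 t=9 v=1: → [9,13); WM=2
i=5 t=9 v=1: → [9,13); WM=6
i=6 t=9 v=9: → [9,13); WM=6
i=7 t=2 v=2: → [1,9); WM=6
i=8 t=6 v=3: → [1,13); WM=6
i=9 t=11 v=7: → [1,15); WM=8
i=10 t=10 v=6: → [1,15); WM=8
i=11 t=16 v=1: → [16,20); WM=13
i=12 t=16 v=3: → [16,20); WM=13
i=13 t=10 v=2: → [1,15); WM=13
i=14 t=4 v=5: DROP (t<13-4); WM=13
i=15 t=17 v=7: → [16,21); WM=14
i=16 t=19 v=3: → [16,23); WM=14
i=17 t=19 v=9: → [16,23); WM=16
i=18 t=20 v=2: → [16,24); WM=16
i=19 t=24 v=2: → [24,28); WM=21
i=20 t=24 v=4: → [24,28); WM=21
i=21 t=24 v=6: → [24,28); WM=21
i=22 t=26 v=6: → [24,30); WM=21
i=23 t=27 v=2: → [24,31); WM=24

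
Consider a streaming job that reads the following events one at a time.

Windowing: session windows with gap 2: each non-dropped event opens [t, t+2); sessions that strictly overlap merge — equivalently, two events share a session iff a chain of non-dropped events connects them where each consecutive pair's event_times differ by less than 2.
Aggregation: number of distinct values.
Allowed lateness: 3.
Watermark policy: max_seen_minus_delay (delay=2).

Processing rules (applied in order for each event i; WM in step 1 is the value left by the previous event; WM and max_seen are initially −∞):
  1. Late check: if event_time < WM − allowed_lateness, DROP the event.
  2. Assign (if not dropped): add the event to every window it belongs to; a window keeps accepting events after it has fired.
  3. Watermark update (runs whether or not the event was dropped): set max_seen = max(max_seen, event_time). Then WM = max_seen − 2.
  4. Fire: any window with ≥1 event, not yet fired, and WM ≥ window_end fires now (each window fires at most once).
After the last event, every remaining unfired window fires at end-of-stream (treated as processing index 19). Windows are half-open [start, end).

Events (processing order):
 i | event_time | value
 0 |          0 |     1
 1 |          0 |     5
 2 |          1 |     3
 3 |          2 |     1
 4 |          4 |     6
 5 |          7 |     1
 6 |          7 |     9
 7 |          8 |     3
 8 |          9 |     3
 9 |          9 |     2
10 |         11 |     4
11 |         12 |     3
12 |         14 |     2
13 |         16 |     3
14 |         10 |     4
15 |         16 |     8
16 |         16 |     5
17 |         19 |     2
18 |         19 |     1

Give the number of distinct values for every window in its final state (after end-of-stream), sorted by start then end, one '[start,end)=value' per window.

i=0 t=0 v=1: → [0,2); WM=-2
i=1 t=0 v=5: → [0,2); WM=-2
i=2 t=1 v=3: → [0,3); WM=-1
i=3 t=2 v=1: → [0,4); WM=0
i=4 t=4 v=6: → [4,6); WM=2
i=5 t=7 v=1: → [7,9); WM=5
i=6 t=7 v=9: → [7,9); WM=5
i=7 t=8 v=3: → [7,10); WM=6
i=8 t=9 v=3: → [7,11); WM=7
i=9 t=9 v=2: → [7,11); WM=7
i=10 t=11 v=4: → [11,13); WM=9
i=11 t=12 v=3: → [11,14); WM=10
i=12 t=14 v=2: → [14,16); WM=12
i=13 t=16 v=3: → [16,18); WM=14
i=14 t=10 v=4: DROP (t<14-3); WM=14
i=15 t=16 v=8: → [16,18); WM=14
i=16 t=16 v=5: → [16,18); WM=14
i=17 t=19 v=2: → [19,21); WM=17
i=18 t=19 v=1: → [19,21); WM=17

[0,4)=3 [4,6)=1 [7,11)=4 [11,14)=2 [14,16)=1 [16,18)=3 [19,21)=2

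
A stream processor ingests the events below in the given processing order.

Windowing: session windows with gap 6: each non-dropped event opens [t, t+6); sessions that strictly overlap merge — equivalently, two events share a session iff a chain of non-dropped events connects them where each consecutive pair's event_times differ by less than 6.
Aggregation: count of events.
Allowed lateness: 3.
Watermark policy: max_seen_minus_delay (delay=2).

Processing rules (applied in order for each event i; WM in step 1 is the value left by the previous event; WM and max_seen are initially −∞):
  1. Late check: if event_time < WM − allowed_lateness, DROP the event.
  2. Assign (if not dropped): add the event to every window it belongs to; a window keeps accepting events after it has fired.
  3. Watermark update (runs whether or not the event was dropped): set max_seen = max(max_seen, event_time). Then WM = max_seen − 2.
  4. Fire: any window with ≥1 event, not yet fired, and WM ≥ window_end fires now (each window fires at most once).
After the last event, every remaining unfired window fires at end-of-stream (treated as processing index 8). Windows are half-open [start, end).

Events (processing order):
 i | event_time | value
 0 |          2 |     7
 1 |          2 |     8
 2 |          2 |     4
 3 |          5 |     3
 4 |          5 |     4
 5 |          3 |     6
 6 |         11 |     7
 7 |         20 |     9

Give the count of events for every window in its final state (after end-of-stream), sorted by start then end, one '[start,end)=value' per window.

i=0 t=2 v=7: → [2,8); WM=0
i=1 t=2 v=8: → [2,8); WM=0
i=2 t=2 v=4: → [2,8); WM=0
i=3 t=5 v=3: → [2,11); WM=3
i=4 t=5 v=4: → [2,11); WM=3
i=5 t=3 v=6: → [2,11); WM=3
i=6 t=11 v=7: → [11,17); WM=9
i=7 t=20 v=9: → [20,26); WM=18

[2,11)=6 [11,17)=1 [20,26)=1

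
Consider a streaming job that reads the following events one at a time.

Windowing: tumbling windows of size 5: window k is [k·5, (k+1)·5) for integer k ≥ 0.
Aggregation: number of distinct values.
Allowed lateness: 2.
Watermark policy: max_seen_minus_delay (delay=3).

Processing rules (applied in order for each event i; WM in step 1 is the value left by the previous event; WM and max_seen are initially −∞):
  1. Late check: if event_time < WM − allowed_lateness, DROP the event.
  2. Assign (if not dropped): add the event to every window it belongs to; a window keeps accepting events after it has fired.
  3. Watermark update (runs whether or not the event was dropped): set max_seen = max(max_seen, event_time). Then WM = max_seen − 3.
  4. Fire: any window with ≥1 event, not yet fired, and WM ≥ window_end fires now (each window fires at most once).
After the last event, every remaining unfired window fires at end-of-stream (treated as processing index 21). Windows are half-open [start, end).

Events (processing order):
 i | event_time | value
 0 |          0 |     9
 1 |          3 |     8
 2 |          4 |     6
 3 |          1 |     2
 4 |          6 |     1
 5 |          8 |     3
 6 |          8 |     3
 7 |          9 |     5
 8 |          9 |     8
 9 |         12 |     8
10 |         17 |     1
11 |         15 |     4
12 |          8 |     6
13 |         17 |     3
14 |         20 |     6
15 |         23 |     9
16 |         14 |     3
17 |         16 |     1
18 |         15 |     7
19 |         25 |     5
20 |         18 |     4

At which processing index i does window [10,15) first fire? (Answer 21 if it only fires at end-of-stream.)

i=0 t=0 v=9: → [0,5); WM=-3
i=1 t=3 v=8: → [0,5); WM=0
i=2 t=4 v=6: → [0,5); WM=1
i=3 t=1 v=2: → [0,5); WM=1
i=4 t=6 v=1: → [5,10); WM=3
i=5 t=8 v=3: → [5,10); WM=5; [0,5) fires=4
i=6 t=8 v=3: → [5,10); WM=5
i=7 t=9 v=5: → [5,10); WM=6
i=8 t=9 v=8: → [5,10); WM=6
i=9 t=12 v=8: → [10,15); WM=9
i=10 t=17 v=1: → [15,20); WM=14; [5,10) fires=4
i=11 t=15 v=4: → [15,20); WM=14
i=12 t=8 v=6: DROP (t<14-2); WM=14
i=13 t=17 v=3: → [15,20); WM=14
i=14 t=20 v=6: → [20,25); WM=17; [10,15) fires=1
i=15 t=23 v=9: → [20,25); WM=20; [15,20) fires=3
i=16 t=14 v=3: DROP (t<20-2); WM=20
i=17 t=16 v=1: DROP (t<20-2); WM=20
i=18 t=15 v=7: DROP (t<20-2); WM=20
i=19 t=25 v=5: → [25,30); WM=22
i=20 t=18 v=4: DROP (t<22-2); WM=22

14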